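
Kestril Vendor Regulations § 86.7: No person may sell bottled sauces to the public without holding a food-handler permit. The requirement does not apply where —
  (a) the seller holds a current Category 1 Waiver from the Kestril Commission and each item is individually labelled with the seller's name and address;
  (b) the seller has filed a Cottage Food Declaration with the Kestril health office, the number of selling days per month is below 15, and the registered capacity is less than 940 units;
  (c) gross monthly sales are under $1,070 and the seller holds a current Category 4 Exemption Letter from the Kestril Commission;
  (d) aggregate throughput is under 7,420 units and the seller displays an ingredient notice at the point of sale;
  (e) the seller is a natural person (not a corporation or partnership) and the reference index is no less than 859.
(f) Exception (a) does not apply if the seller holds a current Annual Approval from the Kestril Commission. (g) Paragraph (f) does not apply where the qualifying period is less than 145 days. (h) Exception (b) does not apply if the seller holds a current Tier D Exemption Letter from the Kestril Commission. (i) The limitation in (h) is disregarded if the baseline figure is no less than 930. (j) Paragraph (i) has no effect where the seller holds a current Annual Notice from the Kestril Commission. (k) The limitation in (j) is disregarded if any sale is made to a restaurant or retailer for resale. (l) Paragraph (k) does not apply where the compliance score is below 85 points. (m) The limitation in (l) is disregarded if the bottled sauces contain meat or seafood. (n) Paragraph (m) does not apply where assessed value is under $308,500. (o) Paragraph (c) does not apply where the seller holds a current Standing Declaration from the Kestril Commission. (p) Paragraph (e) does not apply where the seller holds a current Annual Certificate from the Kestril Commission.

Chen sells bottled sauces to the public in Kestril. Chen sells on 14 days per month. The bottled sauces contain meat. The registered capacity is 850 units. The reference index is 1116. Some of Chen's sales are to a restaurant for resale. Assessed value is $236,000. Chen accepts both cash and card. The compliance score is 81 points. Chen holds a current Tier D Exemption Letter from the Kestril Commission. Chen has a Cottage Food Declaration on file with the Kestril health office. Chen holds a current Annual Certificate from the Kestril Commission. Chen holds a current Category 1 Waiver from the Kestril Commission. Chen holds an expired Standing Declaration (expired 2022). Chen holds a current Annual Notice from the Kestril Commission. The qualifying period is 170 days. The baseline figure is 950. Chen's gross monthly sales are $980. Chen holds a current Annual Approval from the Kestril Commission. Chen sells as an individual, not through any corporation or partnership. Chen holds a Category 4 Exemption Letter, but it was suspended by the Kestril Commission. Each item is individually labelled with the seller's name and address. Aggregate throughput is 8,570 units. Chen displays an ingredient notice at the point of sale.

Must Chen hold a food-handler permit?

Exception (a)'s conditions are all satisfied: a current Category 1 Waiver is held; items are individually labelled. But: (f) is triggered — a current Annual Approval is held. (g) is not triggered (the qualifying period is 170 days, not less than 145 days), so (f) stands. So (a) is unavailable.
Exception (b) is satisfied on its face — a Cottage Food Declaration is on file; the number of selling days per month is 14, below the 15 limit; the registered capacity is 850 units, less than the 940 units limit. But: (h) applies — a current Tier D Exemption Letter is held. (i) would limit (h) — the baseline figure is 950, meeting the 930 threshold — but (j) sets (i) aside: (j) is triggered — a current Annual Notice is held. (k) would limit (j) — some sales are to a restaurant for resale — but (l) sets (k) aside: (l) operates against (k): the compliance score is 81 points, below the 85 points limit. (m) would limit (l) — the bottled sauces contain meat — but (n) sets (m) aside: (n) operates against (m): assessed value is $236,000, under the $308,500 limit. So (b) is unavailable.
Exception (c) requires that the seller holds a current Category 4 Exemption Letter from the Kestril Commission; but there is no Category 4 Exemption Letter in force, so (c) is unavailable.
Exception (d) does not apply: aggregate throughput is 8,570 units, not under 7,420 units.
Exception (e)'s conditions are all satisfied: the seller is a natural person; the reference index is 1,116, meeting the 859 threshold. But applying paragraph (p): (p) operates against (e): a current Annual Certificate is held. (e) is therefore removed.
No exception is made out. Chen falls within the general rule.

Yes — Chen must hold a food-handler permit.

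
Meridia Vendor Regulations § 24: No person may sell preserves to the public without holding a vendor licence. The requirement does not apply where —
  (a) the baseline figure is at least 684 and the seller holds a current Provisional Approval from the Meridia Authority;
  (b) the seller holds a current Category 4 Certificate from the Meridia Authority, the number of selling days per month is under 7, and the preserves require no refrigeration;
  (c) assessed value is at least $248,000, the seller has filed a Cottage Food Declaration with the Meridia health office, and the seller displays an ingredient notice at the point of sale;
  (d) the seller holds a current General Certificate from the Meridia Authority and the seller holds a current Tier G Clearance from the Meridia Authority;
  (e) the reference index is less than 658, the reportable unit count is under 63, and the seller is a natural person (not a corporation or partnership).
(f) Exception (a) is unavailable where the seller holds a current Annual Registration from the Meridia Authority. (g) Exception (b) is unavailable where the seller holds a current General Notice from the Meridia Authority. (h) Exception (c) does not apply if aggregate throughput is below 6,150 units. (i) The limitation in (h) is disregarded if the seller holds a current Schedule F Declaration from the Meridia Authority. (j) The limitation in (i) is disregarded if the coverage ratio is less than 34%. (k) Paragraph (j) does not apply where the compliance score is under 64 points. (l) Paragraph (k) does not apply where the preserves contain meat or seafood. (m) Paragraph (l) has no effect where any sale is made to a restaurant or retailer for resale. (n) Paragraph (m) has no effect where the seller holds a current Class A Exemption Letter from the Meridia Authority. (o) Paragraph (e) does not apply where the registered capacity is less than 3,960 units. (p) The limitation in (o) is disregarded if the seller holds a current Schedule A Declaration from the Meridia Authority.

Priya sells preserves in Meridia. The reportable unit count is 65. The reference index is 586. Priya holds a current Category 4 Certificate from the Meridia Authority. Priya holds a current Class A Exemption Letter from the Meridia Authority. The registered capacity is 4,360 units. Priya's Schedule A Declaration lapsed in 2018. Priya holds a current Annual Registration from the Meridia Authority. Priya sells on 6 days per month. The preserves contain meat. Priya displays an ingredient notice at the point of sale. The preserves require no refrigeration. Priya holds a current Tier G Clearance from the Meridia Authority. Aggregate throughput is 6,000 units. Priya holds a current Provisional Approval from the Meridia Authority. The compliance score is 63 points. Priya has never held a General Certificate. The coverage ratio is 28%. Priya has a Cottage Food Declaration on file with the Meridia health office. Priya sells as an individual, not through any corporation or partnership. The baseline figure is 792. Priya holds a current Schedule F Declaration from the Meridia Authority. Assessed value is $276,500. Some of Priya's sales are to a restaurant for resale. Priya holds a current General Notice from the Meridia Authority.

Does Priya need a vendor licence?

Exception (a)'s conditions are all satisfied: the baseline figure is 792, meeting the 684 threshold; a current Provisional Approval is held. But: (f) operates against (a): a current Annual Registration is held. (a) is therefore removed.
Exception (b): a current Category 4 Certificate is held; the number of selling days per month is 6, under the 7 limit; the preserves are shelf-stable — every condition holds. But applying paragraph (g): (g) operates against (b): a current General Notice is held. So (b) is unavailable.
Exception (c) is satisfied on its face — assessed value is $276,500, meeting the $248,000 threshold; a Cottage Food Declaration is on file; an ingredient notice is displayed. But: (h) operates against (c): aggregate throughput is 6,000 units, below the 6,150 units limit. (i) would limit (h) — a current Schedule F Declaration is held — but (j) sets (i) aside: (j) is triggered — the coverage ratio is 28%, less than the 34% limit. (k) would limit (j) — the compliance score is 63 points, under the 64 points limit — but (l) sets (k) aside: (l) operates against (k): the preserves contain meat. (m) applies (some sales are to a restaurant for resale), but is displaced by (n): (n) operates against (m): a current Class A Exemption Letter is held. Exception (c) does not apply.
Exception (d) requires that the seller holds a current General Certificate from the Meridia Authority; but no current General Certificate is held, so (d) is unavailable.
Exception (e) fails — the reportable unit count is 65, not under 63.
None of the exceptions is available; § 24 applies in full.

Yes — Priya must hold a vendor licence.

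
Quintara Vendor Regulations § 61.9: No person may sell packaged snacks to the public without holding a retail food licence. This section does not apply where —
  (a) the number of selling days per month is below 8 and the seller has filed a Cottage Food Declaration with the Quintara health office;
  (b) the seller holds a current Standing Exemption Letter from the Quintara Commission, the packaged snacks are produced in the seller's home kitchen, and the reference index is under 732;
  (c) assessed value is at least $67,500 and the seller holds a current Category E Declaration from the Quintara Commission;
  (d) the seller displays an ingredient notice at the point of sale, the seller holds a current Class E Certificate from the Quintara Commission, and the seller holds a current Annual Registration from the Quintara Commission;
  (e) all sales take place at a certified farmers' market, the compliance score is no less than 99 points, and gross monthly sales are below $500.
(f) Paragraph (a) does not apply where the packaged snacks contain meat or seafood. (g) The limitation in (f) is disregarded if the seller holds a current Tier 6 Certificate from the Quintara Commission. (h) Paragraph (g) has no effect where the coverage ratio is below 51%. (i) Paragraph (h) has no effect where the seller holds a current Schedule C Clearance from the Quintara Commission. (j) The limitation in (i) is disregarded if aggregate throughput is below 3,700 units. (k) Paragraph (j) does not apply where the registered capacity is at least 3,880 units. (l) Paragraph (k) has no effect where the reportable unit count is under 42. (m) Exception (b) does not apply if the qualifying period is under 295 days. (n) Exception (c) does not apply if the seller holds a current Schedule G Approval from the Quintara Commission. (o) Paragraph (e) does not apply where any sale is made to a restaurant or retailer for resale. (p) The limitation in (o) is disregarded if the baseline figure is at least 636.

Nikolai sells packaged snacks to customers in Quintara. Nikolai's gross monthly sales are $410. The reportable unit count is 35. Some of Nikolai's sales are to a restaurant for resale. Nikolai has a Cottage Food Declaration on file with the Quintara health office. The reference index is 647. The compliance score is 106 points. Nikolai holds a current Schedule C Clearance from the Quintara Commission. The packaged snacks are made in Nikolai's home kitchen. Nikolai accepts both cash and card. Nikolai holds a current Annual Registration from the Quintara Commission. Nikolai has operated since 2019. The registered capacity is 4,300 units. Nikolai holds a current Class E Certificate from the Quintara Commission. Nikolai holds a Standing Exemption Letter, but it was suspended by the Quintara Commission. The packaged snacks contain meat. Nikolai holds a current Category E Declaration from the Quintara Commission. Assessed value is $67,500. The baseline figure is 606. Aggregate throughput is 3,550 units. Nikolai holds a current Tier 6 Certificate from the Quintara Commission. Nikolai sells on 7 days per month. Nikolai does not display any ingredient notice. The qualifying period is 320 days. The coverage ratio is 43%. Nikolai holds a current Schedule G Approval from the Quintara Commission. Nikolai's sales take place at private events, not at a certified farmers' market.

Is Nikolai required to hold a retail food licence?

Yes — Nikolai must hold a retail food licence.

Exception (a)'s conditions are all satisfied: the number of selling days per month is 7, below the 8 limit; a Cottage Food Declaration is on file. But: (f) operates against (a): the packaged snacks contain meat. (g) is triggered (a current Tier 6 Certificate is held), but is itself disapplied by (h): (h) is triggered — the coverage ratio is 43%, below the 51% limit. (i) is triggered (a current Schedule C Clearance is held), but is overridden by (j): (j) is triggered — aggregate throughput is 3,550 units, below the 3,700 units limit. (k) is triggered (the registered capacity is 4,300 units, meeting the 3,880 units threshold), but is set aside by (l): (l) operates against (k): the reportable unit count is 35, under the 42 limit. So (a) is unavailable.
Exception (b) requires that the seller holds a current Standing Exemption Letter from the Quintara Commission; but there is no Standing Exemption Letter in force, so (b) is unavailable.
Exception (c): assessed value is $67,500, meeting the $67,500 threshold; a current Category E Declaration is held — every condition holds. But: (n) operates against (c): a current Schedule G Approval is held. So (c) is unavailable.
Exception (d) does not apply: no ingredient notice is displayed.
Exception (e) fails — sales are at private events, not a certified farmers' market.
No exception displaces § 61.9.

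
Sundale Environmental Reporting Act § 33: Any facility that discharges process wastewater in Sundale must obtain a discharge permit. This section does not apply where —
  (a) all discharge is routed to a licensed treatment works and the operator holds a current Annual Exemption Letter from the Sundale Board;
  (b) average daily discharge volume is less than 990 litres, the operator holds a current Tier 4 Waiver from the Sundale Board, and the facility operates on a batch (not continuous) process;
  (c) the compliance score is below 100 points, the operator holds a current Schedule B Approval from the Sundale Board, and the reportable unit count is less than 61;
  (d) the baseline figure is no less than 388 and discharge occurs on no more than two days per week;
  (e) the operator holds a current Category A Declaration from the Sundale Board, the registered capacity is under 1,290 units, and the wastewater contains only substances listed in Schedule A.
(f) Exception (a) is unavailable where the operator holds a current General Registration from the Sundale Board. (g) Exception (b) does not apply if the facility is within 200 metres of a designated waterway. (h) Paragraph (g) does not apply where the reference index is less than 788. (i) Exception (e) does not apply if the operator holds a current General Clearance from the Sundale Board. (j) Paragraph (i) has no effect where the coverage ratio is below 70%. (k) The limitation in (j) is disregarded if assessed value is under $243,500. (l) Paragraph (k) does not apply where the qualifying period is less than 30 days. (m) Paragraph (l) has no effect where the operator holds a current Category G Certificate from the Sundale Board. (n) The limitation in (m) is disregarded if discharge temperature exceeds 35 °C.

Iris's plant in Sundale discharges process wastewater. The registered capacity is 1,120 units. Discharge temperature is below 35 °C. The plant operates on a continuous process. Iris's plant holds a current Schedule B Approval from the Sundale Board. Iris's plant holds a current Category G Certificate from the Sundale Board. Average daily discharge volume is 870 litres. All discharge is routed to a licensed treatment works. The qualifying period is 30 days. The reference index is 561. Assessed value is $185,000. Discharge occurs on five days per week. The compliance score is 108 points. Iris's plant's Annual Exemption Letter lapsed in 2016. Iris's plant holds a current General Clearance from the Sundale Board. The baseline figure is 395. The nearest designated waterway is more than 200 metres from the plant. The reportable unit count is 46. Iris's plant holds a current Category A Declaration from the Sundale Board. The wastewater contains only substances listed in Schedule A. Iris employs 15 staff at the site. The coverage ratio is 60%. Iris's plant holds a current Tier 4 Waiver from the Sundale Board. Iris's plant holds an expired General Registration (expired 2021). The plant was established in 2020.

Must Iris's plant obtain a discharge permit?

Yes — Iris's plant must obtain a discharge permit.

Exception (a) requires that the operator holds a current Annual Exemption Letter from the Sundale Board; but the Annual Exemption Letter is not current, so (a) is unavailable.
Exception (b) does not apply: the facility operates on a continuous process.
Exception (c) does not apply: the compliance score is 108 points, not below 100 points.
Exception (d) does not apply: discharge occurs on five days per week.
Exception (e) is satisfied on its face — a current Category A Declaration is held; the registered capacity is 1,120 units, under the 1,290 units limit; the wastewater is Schedule-A-only. But: (i) operates against (e): a current General Clearance is held. (j) is engaged (the coverage ratio is 60%, below the 70% limit), but is overridden by (k): (k) applies — assessed value is $185,000, under the $243,500 limit. (l) is inapplicable (the qualifying period is 30 days, not less than 30 days), so (k) stands. So (e) is unavailable.
No exception is made out. Iris's plant falls within the general rule.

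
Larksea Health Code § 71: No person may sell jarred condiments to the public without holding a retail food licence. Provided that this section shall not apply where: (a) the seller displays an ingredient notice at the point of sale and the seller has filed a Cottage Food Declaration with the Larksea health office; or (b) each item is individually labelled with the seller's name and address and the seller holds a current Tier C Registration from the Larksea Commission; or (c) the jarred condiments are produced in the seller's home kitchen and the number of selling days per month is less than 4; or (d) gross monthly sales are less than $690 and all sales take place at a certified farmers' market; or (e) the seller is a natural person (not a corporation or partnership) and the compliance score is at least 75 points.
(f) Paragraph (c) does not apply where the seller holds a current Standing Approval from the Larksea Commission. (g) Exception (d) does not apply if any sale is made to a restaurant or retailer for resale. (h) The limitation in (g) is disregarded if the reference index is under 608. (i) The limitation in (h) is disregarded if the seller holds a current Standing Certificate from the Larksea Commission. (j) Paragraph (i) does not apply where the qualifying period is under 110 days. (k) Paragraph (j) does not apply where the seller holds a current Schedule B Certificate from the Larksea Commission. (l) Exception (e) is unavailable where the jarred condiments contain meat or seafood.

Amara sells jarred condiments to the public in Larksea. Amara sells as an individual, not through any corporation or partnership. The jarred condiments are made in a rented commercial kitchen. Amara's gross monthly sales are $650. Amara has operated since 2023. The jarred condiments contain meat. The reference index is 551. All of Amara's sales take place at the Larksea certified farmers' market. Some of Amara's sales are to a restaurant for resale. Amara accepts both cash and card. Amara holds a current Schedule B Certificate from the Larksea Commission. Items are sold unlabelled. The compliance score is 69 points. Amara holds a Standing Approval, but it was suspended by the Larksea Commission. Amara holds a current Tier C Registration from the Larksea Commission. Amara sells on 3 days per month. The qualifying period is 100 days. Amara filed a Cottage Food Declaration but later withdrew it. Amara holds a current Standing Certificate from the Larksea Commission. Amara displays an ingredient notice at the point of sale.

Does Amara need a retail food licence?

Exception (a) requires that the seller has filed a Cottage Food Declaration with the Larksea health office; but the Cottage Food Declaration was withdrawn, so (a) is unavailable.
Exception (b) requires that each item is individually labelled with the seller's name and address; but items are sold unlabelled, so (b) is unavailable.
Exception (c) fails — the jarred condiments are made in a commercial kitchen, not a home kitchen.
Exception (d) is satisfied on its face — gross monthly sales are $650, less than the $690 limit; all sales are at a certified farmers' market. But applying paragraphs (g)–(k): (g) operates against (d): some sales are to a restaurant for resale. (h) would limit (g) — the reference index is 551, under the 608 limit — but (i) sets (h) aside: (i) is triggered — a current Standing Certificate is held. (j) is engaged (the qualifying period is 100 days, under the 110 days limit), but is set aside by (k): (k) operates against (j): a current Schedule B Certificate is held. So (d) is unavailable.
Exception (e) fails — the compliance score is 69 points, short of 75 points.
No exception applies. The general rule governs.

Yes — Amara must hold a retail food licence.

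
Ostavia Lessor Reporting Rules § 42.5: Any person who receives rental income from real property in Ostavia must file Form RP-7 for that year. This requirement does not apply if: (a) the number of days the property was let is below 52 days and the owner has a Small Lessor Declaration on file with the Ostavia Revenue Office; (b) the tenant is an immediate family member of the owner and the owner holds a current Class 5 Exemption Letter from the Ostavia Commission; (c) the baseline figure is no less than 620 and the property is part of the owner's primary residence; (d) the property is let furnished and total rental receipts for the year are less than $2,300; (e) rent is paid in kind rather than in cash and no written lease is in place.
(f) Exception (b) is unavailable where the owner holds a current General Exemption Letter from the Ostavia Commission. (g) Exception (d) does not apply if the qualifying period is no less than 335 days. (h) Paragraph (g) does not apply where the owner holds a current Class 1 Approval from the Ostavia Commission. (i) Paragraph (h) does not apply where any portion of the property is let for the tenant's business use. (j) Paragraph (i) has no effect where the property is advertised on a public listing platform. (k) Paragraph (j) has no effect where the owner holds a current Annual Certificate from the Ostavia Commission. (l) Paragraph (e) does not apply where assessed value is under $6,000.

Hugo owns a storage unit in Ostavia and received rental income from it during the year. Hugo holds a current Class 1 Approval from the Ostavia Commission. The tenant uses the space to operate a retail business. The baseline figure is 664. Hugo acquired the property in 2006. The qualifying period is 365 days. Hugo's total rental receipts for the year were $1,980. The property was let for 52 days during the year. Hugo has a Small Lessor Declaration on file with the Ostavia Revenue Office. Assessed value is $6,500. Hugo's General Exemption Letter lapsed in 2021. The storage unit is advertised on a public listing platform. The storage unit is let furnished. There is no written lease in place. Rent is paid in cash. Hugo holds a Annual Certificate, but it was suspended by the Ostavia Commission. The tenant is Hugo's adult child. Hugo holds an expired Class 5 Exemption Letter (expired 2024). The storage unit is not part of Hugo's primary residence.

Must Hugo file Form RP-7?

Exception (a) does not apply: the number of days the property was let is 52 days, not below 52 days.
Exception (b) does not apply: the Class 5 Exemption Letter is not current.
Exception (c) requires that the property is part of the owner's primary residence; but the storage unit is not part of the primary residence, so (c) is unavailable.
Exception (d) is satisfied on its face — the property is let furnished; total rental receipts for the year are $1,980, less than the $2,300 limit. Considering the limiting provisions: (g) is triggered (the qualifying period is 365 days, meeting the 335 days threshold), but yields to (h): (h) operates against (g): a current Class 1 Approval is held. (i) is engaged (the space is let for business use), but is itself disapplied by (j): (j) operates against (i): the property is publicly advertised. (k) is not engaged (there is no Annual Certificate in force), so (j) stands. Exception (d) stands.
Exception (e) fails — rent is paid in cash.

No — exception (d) applies; Hugo is not required to file Form RP-7.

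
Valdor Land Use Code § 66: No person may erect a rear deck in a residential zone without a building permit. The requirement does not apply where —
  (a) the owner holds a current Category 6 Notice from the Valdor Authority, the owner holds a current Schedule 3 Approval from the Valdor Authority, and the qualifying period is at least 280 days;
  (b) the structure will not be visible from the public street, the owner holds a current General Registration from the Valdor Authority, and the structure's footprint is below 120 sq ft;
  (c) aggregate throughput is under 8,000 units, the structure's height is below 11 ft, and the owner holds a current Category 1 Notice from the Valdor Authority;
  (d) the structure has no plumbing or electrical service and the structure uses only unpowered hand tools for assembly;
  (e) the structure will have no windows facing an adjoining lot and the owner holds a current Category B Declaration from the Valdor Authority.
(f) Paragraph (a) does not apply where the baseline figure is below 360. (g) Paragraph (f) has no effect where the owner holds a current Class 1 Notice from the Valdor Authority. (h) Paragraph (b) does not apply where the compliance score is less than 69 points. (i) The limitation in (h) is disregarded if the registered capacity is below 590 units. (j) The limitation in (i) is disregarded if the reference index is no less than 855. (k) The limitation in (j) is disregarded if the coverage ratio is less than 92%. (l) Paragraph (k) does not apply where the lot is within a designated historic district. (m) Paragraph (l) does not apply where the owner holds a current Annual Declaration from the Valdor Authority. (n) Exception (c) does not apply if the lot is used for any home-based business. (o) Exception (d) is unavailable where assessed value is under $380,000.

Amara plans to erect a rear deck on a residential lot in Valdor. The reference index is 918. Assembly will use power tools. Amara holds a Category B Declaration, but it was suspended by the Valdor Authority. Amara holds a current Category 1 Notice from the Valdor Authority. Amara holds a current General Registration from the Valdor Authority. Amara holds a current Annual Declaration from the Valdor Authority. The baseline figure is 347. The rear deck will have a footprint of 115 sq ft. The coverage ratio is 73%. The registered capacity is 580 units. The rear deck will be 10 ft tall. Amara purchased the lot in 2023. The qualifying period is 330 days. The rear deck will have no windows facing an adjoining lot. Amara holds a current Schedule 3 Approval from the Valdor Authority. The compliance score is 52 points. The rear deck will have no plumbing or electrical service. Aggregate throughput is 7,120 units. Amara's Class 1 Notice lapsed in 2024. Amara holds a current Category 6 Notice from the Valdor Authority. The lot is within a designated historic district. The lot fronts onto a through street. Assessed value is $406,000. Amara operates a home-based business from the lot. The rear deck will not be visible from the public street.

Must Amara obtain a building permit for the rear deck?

Exception (a): a current Category 6 Notice is held; a current Schedule 3 Approval is held; the qualifying period is 330 days, meeting the 280 days threshold — every condition holds. But: (f) operates against (a): the baseline figure is 347, below the 360 limit. (g), which would lift (f), does not operate here — the Class 1 Notice is not current. Exception (a) does not apply.
All of (b)'s requirements are met (the structure will not be visible from the street; a current General Registration is held; the structure's footprint is 115 sq ft, below the 120 sq ft limit). Applying paragraphs (h)–(m): (h) would limit (b) — the compliance score is 52 points, less than the 69 points limit — but (i) sets (h) aside: (i) operates against (h): the registered capacity is 580 units, below the 590 units limit. (j) is engaged (the reference index is 918, meeting the 855 threshold), but is displaced by (k): (k) operates against (j): the coverage ratio is 73%, less than the 92% limit. (l) operates (the lot is in a historic district), but is set aside by (m): (m) operates against (l): a current Annual Declaration is held. Exception (b) stands.
Exception (c)'s conditions are all satisfied: aggregate throughput is 7,120 units, under the 8,000 units limit; the structure's height is 10 ft, below the 11 ft limit; a current Category 1 Notice is held. But applying paragraph (n): (n) applies — a home-based business operates on the lot. So (c) is unavailable.
Exception (d) requires that the structure uses only unpowered hand tools for assembly; but assembly uses power tools, so (d) is unavailable.
Exception (e) does not apply: the Category B Declaration is not current.

No — exception (b) applies; Amara does not need a building permit.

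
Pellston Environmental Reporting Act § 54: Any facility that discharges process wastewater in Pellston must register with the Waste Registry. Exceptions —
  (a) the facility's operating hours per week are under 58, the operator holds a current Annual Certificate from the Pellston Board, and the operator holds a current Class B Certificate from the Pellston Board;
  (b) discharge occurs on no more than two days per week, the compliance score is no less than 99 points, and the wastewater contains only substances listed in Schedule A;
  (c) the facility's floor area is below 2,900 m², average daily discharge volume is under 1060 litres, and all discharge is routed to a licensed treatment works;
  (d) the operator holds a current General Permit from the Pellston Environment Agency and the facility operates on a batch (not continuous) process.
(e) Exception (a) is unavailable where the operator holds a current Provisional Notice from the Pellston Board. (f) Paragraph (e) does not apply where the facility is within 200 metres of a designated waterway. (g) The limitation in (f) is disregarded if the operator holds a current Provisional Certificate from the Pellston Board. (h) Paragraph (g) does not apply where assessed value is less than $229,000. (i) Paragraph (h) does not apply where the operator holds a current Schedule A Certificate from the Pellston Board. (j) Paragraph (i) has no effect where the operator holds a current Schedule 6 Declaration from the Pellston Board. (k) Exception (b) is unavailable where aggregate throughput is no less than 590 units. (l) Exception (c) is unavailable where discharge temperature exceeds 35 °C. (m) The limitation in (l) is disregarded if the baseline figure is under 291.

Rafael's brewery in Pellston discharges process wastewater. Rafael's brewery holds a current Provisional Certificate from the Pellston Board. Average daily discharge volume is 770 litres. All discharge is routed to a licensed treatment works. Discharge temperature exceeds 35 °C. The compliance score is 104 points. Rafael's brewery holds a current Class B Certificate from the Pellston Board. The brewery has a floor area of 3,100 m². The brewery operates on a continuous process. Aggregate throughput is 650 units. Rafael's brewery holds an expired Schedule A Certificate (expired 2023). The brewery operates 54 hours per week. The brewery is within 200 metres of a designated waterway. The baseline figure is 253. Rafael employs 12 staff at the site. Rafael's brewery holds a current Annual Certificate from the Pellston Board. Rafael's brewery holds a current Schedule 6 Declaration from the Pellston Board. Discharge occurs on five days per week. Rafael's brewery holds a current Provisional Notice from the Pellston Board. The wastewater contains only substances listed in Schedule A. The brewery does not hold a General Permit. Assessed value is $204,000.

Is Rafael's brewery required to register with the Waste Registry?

Exception (a) is satisfied on its face — the facility's operating hours per week are 54, under the 58 limit; a current Annual Certificate is held; a current Class B Certificate is held. Applying paragraphs (e)–(j): (e) applies (a current Provisional Notice is held), but is overridden by (f): (f) operates against (e): the brewery is within 200 m of a designated waterway. (g) operates (a current Provisional Certificate is held), but yields to (h): (h) operates against (g): assessed value is $204,000, less than the $229,000 limit. (i), which would lift (h), is not triggered — there is no Schedule A Certificate in force. So (a) applies.
Exception (b) does not apply: discharge occurs on five days per week.
Exception (c) fails — the facility's floor area is 3,100 m², not below 2,900 m².
Exception (d) does not apply: no General Permit is held.

No — exception (a) applies; Rafael's brewery is not required to register with the Waste Registry.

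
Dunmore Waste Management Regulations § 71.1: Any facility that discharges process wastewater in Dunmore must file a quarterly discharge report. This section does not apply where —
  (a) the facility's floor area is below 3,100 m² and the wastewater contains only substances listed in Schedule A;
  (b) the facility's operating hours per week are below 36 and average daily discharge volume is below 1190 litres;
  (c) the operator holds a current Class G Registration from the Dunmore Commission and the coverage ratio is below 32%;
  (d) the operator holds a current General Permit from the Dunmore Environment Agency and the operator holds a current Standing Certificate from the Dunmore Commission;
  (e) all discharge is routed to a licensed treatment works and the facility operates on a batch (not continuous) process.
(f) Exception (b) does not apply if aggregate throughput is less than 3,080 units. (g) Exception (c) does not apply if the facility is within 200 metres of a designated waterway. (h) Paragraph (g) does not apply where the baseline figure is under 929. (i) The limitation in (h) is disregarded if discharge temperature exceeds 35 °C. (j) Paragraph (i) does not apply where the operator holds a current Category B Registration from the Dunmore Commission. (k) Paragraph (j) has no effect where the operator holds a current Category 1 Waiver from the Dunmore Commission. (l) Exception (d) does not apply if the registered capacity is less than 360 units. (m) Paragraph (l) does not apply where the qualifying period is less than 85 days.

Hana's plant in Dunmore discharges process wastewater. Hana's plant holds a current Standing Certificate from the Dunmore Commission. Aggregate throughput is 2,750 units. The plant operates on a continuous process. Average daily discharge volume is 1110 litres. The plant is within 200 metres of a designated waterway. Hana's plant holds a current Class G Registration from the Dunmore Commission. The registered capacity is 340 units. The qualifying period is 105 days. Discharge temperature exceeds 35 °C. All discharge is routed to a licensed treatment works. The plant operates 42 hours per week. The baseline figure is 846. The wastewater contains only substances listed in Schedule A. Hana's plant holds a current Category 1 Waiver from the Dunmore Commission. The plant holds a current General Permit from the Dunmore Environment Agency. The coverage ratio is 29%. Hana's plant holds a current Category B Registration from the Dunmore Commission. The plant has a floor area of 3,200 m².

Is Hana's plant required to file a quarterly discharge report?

Exception (a) does not apply: the facility's floor area is 3,200 m², not below 3,100 m².
Exception (b) does not apply: the facility's operating hours per week are 42, not below 36.
Exception (c): a current Class G Registration is held; the coverage ratio is 29%, below the 32% limit — every condition holds. However, paragraphs (g)–(k) must be considered: (g) operates against (c): the plant is within 200 m of a designated waterway. (h) is triggered (the baseline figure is 846, under the 929 limit), but is overridden by (i): (i) operates — discharge temperature exceeds 35 °C. (j) would limit (i) — a current Category B Registration is held — but (k) sets (j) aside: (k) applies — a current Category 1 Waiver is held. So (c) is unavailable.
Exception (d)'s conditions are all satisfied: a current General Permit is held; a current Standing Certificate is held. But: (l) operates against (d): the registered capacity is 340 units, less than the 360 units limit. (m) does not operate here (the qualifying period is 105 days, not less than 85 days), so (l) stands. (d) is therefore removed.
Exception (e) fails — the facility operates on a continuous process.
No exception displaces § 71.1.

Yes — Hana's plant must file a quarterly discharge report.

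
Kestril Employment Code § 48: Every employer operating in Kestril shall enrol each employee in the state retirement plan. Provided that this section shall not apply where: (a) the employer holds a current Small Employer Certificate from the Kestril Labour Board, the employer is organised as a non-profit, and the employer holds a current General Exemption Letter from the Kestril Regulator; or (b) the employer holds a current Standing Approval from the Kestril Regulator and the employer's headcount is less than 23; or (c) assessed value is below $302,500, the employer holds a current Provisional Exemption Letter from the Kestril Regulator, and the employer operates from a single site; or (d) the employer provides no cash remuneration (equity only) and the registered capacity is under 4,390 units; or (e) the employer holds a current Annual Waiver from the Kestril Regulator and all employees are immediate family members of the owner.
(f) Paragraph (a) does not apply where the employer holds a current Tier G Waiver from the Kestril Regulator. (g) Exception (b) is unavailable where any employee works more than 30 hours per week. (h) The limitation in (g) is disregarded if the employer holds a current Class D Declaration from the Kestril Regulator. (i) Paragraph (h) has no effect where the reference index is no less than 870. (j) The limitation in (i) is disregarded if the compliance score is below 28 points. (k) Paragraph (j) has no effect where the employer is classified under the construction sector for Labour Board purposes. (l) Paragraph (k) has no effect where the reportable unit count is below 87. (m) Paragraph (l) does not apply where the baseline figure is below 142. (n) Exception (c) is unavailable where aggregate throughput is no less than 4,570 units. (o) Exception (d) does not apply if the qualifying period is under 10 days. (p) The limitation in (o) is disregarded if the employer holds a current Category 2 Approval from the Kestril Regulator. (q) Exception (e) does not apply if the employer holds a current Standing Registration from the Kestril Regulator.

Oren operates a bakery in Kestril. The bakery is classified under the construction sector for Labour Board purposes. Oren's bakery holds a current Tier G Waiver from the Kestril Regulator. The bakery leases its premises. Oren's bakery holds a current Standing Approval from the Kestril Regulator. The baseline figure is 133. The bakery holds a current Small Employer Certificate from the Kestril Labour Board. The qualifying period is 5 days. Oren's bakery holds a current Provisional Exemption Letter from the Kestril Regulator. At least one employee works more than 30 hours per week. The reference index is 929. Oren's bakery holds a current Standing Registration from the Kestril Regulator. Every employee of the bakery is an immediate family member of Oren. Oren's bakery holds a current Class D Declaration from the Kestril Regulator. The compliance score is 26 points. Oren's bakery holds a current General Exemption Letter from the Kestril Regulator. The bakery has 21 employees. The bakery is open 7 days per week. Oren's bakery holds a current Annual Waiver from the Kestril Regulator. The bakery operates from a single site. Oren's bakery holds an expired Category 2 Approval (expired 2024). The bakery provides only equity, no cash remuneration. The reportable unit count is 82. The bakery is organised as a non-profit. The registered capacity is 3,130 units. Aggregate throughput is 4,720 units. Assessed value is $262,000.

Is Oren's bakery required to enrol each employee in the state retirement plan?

Yes — Oren's bakery must enrol each employee in the state retirement plan.

Exception (a) is satisfied on its face — a current Small Employer Certificate is held; the employer is a non-profit; a current General Exemption Letter is held. Turning to paragraph (f): (f) is engaged — a current Tier G Waiver is held. So (a) is unavailable.
Exception (b): a current Standing Approval is held; the employer's headcount is 21, less than the 23 limit — every condition holds. However, paragraphs (g)–(m) must be considered: (g) applies — at least one employee exceeds 30 hours/week. (h) would limit (g) — a current Class D Declaration is held — but (i) sets (h) aside: (i) applies — the reference index is 929, meeting the 870 threshold. (j) is engaged (the compliance score is 26 points, below the 28 points limit), but yields to (k): (k) operates against (j): the bakery is classified under the construction sector. (l) would limit (k) — the reportable unit count is 82, below the 87 limit — but (m) sets (l) aside: (m) is engaged — the baseline figure is 133, below the 142 limit. (b) is therefore removed.
All of (c)'s requirements are met (assessed value is $262,000, below the $302,500 limit; a current Provisional Exemption Letter is held; the employer operates from a single site). Turning to paragraph (n): (n) operates against (c): aggregate throughput is 4,720 units, meeting the 4,570 units threshold. So (c) is unavailable.
Exception (d) is satisfied on its face — remuneration is equity-only; the registered capacity is 3,130 units, under the 4,390 units limit. But: (o) is triggered — the qualifying period is 5 days, under the 10 days limit. (p), which would lift (o), is inapplicable — no current Category 2 Approval is held. Exception (d) does not apply.
Exception (e): a current Annual Waiver is held; every employee is an immediate family member — every condition holds. However, paragraph (q) must be considered: (q) operates against (e): a current Standing Registration is held. So (e) is unavailable.
No exception displaces § 48.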